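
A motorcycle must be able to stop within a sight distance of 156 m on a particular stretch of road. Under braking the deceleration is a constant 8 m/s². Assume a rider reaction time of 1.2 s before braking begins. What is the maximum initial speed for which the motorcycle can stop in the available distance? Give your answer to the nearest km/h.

Stopping distance: v·t_r + v²/(2a) = 156 with t_r = 1.2 s and a = 8.000 m/s².
So v² + 19.200 v − 2496.00 = 0.
Positive root: v = −a·t_r + √((a·t_r)² + 2a·d) = −9.600 + √(92.160 + 2496.00) = 41.2740 m/s.
41.2740 m/s × 3.6 = 148.586 km/h.

Maximum speed ≈ 149 km/h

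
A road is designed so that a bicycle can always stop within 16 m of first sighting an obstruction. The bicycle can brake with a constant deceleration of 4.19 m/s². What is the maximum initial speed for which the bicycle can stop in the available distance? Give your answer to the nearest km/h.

v²/(2a) = d ⇒ v = √(2 × 4.190 × 16) = √134.08 = 11.5793 m/s.
11.5793 m/s × 3.6 = 41.685 km/h.

Maximum speed ≈ 42 km/h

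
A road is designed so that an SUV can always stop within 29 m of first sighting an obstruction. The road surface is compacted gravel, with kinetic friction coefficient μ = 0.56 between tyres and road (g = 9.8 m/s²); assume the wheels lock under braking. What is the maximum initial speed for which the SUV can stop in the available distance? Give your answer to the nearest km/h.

Maximum speed ≈ 64 km/h

a = μg = 0.56 × 9.8 = 5.488 m/s².
v²/(2a) = d ⇒ v = √(2 × 5.488 × 29) = √318.30 = 17.8410 m/s.
17.8410 m/s × 3.6 = 64.228 km/h.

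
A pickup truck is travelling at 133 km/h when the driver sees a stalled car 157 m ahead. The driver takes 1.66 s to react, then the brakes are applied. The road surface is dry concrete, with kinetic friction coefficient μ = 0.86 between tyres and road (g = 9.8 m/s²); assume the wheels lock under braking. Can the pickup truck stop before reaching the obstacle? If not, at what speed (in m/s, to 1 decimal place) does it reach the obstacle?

Yes — it stops about 14.7 m short of the obstacle, so it never reaches it

133 km/h ÷ 3.6 = 36.9444 m/s.
a = μg = 0.86 × 9.8 = 8.428 m/s².
Reaction distance = 36.9444 × 1.66 = 61.328 m.
Braking distance = v²/(2a) = 1364.889 / 16.856 = 80.973 m.
Total stopping distance = 61.328 + 80.973 = 142.301 m, vs 157 m available — it stops with 157 − 142.301 = 14.699 m to spare.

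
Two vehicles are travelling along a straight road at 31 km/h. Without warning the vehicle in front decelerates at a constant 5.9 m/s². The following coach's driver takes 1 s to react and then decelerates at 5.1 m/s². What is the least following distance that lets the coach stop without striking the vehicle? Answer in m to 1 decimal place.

Minimum gap ≈ 9.6 m

31 km/h ÷ 3.6 = 8.6111 m/s.
Leader travels v²/(2a_L) = 74.151 / 11.800 = 6.284 m before stopping.
Follower covers v·t_r = 8.6111 × 1 = 8.611 m while reacting, then v²/(2a_F) = 74.151 / 10.200 = 7.270 m while braking, for a total of 8.611 + 7.270 = 15.881 m.
Since a_F ≤ a_L and the follower starts braking later, the follower is never slower than the leader, so the closest approach is when both have stopped.
Minimum gap = 15.881 − 6.284 = 9.597 m.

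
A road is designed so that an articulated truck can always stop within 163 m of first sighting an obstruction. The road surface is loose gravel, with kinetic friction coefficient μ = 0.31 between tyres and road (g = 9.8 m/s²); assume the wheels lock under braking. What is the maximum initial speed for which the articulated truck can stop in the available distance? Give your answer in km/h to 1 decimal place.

a = μg = 0.31 × 9.8 = 3.038 m/s².
v²/(2a) = d ⇒ v = √(2 × 3.038 × 163) = √990.39 = 31.4705 m/s.
31.4705 m/s × 3.6 = 113.294 km/h.

Maximum speed ≈ 113.3 km/h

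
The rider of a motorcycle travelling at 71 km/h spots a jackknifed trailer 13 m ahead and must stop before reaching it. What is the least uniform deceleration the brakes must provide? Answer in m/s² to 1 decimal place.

71 km/h ÷ 3.6 = 19.7222 m/s.
v² = 2a·d ⇒ a = v²/(2d) = 19.7222² / (2 × 13.000) = 388.965 / 26.000 = 14.9602 m/s².

Required deceleration ≈ 15.0 m/s²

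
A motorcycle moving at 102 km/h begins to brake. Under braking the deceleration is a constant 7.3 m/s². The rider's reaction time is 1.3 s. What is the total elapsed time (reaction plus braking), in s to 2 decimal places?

102 km/h ÷ 3.6 = 28.3333 m/s.
Braking time = v/a = 28.3333 / 7.300 = 3.881 s.
Total = 1.3 + 3.881 = 5.181 s.

Total time ≈ 5.18 s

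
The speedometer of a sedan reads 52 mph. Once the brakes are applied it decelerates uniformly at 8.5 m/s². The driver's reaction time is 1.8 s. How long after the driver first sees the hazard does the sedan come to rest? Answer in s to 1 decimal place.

Total time ≈ 4.5 s

52 mph × 0.44704 = 23.2461 m/s.
Braking time = v/a = 23.2461 / 8.500 = 2.735 s.
Total = 1.8 + 2.735 = 4.535 s.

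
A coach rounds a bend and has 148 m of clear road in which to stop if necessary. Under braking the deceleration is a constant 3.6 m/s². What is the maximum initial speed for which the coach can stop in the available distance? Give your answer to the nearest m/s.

v²/(2a) = d ⇒ v = √(2 × 3.600 × 148) = √1065.60 = 32.6435 m/s.

Maximum speed ≈ 33 m/s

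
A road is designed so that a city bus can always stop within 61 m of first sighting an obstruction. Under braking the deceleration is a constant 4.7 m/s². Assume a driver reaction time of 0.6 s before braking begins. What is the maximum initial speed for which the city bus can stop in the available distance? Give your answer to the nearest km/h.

Stopping distance: v·t_r + v²/(2a) = 61 with t_r = 0.6 s and a = 4.700 m/s².
So v² + 5.640 v − 573.40 = 0.
Positive root: v = −a·t_r + √((a·t_r)² + 2a·d) = −2.820 + √(7.952 + 573.40) = 21.2912 m/s.
21.2912 m/s × 3.6 = 76.648 km/h.

Maximum speed ≈ 77 km/h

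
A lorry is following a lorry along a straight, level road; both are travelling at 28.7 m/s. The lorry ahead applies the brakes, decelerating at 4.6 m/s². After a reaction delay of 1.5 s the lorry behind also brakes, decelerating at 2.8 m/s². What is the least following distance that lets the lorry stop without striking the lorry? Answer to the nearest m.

Minimum gap ≈ 101 m

Leader travels v²/(2a_L) = 823.690 / 9.200 = 89.532 m before stopping.
Follower covers v·t_r = 28.7000 × 1.5 = 43.050 m while reacting, then v²/(2a_F) = 823.690 / 5.600 = 147.088 m while braking, for a total of 43.050 + 147.088 = 190.138 m.
Since a_F ≤ a_L and the follower starts braking later, the follower is never slower than the leader, so the closest approach is when both have stopped.
Minimum gap = 190.138 − 89.532 = 100.606 m.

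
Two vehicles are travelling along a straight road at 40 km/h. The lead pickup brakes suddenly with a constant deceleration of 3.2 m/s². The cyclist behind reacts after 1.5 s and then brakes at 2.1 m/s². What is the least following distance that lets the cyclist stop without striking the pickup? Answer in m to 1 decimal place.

Minimum gap ≈ 26.8 m

40 km/h ÷ 3.6 = 11.1111 m/s.
Leader travels v²/(2a_L) = 123.457 / 6.400 = 19.290 m before stopping.
Follower covers v·t_r = 11.1111 × 1.5 = 16.667 m while reacting, then v²/(2a_F) = 123.457 / 4.200 = 29.395 m while braking, for a total of 16.667 + 29.395 = 46.062 m.
Since a_F ≤ a_L and the follower starts braking later, the follower is never slower than the leader, so the closest approach is when both have stopped.
Minimum gap = 46.062 − 19.290 = 26.772 m.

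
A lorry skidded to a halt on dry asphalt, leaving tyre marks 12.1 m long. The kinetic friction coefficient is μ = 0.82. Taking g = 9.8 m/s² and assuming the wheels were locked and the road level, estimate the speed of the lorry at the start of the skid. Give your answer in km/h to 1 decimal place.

Deceleration a = μg = 0.82 × 9.8 = 8.036 m/s².
v = √(2a·d) = √(2 × 8.036 × 12.1) = √194.471 = 13.9453 m/s.
= 13.9453 × 3.6 = 50.203 km/h.

Initial speed ≈ 50.2 km/h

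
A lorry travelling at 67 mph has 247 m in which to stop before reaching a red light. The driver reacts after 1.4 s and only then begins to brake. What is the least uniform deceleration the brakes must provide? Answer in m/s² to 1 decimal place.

Required deceleration ≈ 2.2 m/s²

67 mph × 0.44704 = 29.9517 m/s.
Distance covered during reaction = 29.9517 × 1.4 = 41.932 m.
Distance available for braking: 247 − 41.932 = 205.068 m.
v² = 2a·d ⇒ a = v²/(2d) = 29.9517² / (2 × 205.068) = 897.104 / 410.136 = 2.1873 m/s².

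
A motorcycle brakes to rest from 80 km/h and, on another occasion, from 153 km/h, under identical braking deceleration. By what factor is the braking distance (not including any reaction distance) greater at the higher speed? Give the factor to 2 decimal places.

Braking distance d = v²/(2a), so with a fixed, d ∝ v².
Factor = (153/80)² = 1.9125² = 3.6577.

Factor ≈ 3.66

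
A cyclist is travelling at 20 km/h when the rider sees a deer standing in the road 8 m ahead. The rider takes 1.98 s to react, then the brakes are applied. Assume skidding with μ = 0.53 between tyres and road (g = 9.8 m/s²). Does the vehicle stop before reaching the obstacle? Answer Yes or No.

20 km/h ÷ 3.6 = 5.5556 m/s.
a = μg = 0.53 × 9.8 = 5.194 m/s².
Reaction distance = 5.5556 × 1.98 = 11.000 m.
Braking distance = v²/(2a) = 30.865 / 10.388 = 2.971 m.
Total stopping distance = 11.000 + 2.971 = 13.971 m, vs 8 m available — it cannot stop in time and overshoots by 13.971 − 8 = 5.971 m.

No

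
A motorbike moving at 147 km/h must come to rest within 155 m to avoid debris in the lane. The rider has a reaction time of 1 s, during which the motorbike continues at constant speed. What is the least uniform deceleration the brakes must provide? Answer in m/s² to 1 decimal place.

Required deceleration ≈ 7.3 m/s²

147 km/h ÷ 3.6 = 40.8333 m/s.
Distance covered during reaction = 40.8333 × 1 = 40.833 m.
Distance available for braking: 155 − 40.833 = 114.167 m.
v² = 2a·d ⇒ a = v²/(2d) = 40.8333² / (2 × 114.167) = 1667.358 / 228.334 = 7.3023 m/s².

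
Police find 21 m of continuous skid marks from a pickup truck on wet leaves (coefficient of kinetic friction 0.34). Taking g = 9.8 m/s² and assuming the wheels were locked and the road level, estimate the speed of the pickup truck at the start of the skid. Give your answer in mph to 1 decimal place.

Initial speed ≈ 26.5 mph

Deceleration a = μg = 0.34 × 9.8 = 3.332 m/s².
v = √(2a·d) = √(2 × 3.332 × 21) = √139.944 = 11.8298 m/s.
= 11.8298 ÷ 0.44704 = 26.463 mph.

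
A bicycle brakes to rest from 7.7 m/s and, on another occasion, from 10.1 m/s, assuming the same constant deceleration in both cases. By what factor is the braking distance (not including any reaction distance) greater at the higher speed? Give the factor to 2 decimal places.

Factor ≈ 1.72

Braking distance d = v²/(2a), so with a fixed, d ∝ v².
Factor = (10.1/7.7)² = 1.3117² = 1.7206.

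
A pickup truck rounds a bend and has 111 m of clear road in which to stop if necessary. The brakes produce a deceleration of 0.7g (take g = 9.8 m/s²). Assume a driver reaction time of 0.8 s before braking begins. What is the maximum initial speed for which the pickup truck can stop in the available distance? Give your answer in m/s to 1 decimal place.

Maximum speed ≈ 33.9 m/s

a = 0.7 × 9.8 = 6.860 m/s².
Stopping distance: v·t_r + v²/(2a) = 111 with t_r = 0.8 s and a = 6.860 m/s².
So v² + 10.976 v − 1522.92 = 0.
Positive root: v = −a·t_r + √((a·t_r)² + 2a·d) = −5.488 + √(30.118 + 1522.92) = 33.9206 m/s.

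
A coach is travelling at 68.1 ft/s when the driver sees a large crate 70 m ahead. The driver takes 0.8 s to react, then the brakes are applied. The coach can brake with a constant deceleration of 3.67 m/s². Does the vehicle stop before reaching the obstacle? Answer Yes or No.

68.1 ft/s × 0.3048 = 20.7569 m/s.
Reaction distance = 20.7569 × 0.8 = 16.606 m.
Braking distance = v²/(2a) = 430.849 / 7.340 = 58.699 m.
Total stopping distance = 16.606 + 58.699 = 75.305 m, vs 70 m available — it cannot stop in time and overshoots by 75.305 − 70 = 5.305 m.

No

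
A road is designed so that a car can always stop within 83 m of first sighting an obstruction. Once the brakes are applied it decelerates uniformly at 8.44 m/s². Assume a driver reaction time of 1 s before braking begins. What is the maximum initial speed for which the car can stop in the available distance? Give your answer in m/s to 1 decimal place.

Stopping distance: v·t_r + v²/(2a) = 83 with t_r = 1 s and a = 8.440 m/s².
So v² + 16.880 v − 1401.04 = 0.
Positive root: v = −a·t_r + √((a·t_r)² + 2a·d) = −8.440 + √(71.234 + 1401.04) = 29.9302 m/s.

Maximum speed ≈ 29.9 m/s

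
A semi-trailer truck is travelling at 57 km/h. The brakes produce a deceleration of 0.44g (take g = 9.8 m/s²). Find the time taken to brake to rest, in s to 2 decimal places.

57 km/h ÷ 3.6 = 15.8333 m/s.
a = 0.44 × 9.8 = 4.312 m/s².
Braking time = v/a = 15.8333 / 4.312 = 3.672 s.

Braking time ≈ 3.67 s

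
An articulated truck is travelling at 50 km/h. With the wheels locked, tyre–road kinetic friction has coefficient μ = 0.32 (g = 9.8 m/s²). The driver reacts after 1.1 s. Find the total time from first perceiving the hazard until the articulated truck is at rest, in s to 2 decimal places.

Total time ≈ 5.53 s

50 km/h ÷ 3.6 = 13.8889 m/s.
a = μg = 0.32 × 9.8 = 3.136 m/s².
Braking time = v/a = 13.8889 / 3.136 = 4.429 s.
Total = 1.1 + 4.429 = 5.529 s.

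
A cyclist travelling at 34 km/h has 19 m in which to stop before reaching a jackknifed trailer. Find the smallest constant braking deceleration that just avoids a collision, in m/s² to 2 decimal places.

Required deceleration ≈ 2.35 m/s²

34 km/h ÷ 3.6 = 9.4444 m/s.
v² = 2a·d ⇒ a = v²/(2d) = 9.4444² / (2 × 19.000) = 89.197 / 38.000 = 2.3473 m/s².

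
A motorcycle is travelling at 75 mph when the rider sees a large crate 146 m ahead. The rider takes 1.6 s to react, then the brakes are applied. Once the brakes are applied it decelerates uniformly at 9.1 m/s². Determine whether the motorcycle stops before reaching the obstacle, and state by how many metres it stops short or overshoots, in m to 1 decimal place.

Yes — it stops 30.6 m short of the obstacle

75 mph × 0.44704 = 33.5280 m/s.
Reaction distance = 33.5280 × 1.6 = 53.645 m.
Braking distance = v²/(2a) = 1124.127 / 18.200 = 61.765 m.
Total stopping distance = 53.645 + 61.765 = 115.410 m, vs 146 m available — it stops with 146 − 115.410 = 30.590 m to spare.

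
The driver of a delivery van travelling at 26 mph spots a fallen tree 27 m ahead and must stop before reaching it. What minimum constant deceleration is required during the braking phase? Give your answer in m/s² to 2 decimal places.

Required deceleration ≈ 2.50 m/s²

26 mph × 0.44704 = 11.6230 m/s.
v² = 2a·d ⇒ a = v²/(2d) = 11.6230² / (2 × 27.000) = 135.094 / 54.000 = 2.5017 m/s².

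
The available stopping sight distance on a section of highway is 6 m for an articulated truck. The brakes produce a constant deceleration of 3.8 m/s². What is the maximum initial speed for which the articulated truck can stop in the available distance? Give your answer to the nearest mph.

Maximum speed ≈ 15 mph

v²/(2a) = d ⇒ v = √(2 × 3.800 × 6) = √45.60 = 6.7528 m/s.
6.7528 m/s ÷ 0.44704 = 15.106 mph.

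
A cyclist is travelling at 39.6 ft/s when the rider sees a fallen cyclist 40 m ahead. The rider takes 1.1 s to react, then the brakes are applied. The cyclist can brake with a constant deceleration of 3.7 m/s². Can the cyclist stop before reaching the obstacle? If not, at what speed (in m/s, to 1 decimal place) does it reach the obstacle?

39.6 ft/s × 0.3048 = 12.0701 m/s.
Reaction distance = 12.0701 × 1.1 = 13.277 m.
Braking distance = v²/(2a) = 145.687 / 7.400 = 19.687 m.
Total stopping distance = 13.277 + 19.687 = 32.964 m, vs 40 m available — it stops with 40 − 32.964 = 7.036 m to spare.

Yes — it stops about 7.0 m short of the obstacle, so it never reaches it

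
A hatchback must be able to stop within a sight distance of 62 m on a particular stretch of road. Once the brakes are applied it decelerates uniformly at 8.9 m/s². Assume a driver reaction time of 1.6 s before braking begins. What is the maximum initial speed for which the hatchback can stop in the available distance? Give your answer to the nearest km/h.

Stopping distance: v·t_r + v²/(2a) = 62 with t_r = 1.6 s and a = 8.900 m/s².
So v² + 28.480 v − 1103.60 = 0.
Positive root: v = −a·t_r + √((a·t_r)² + 2a·d) = −14.240 + √(202.778 + 1103.60) = 21.9039 m/s.
21.9039 m/s × 3.6 = 78.854 km/h.

Maximum speed ≈ 79 km/h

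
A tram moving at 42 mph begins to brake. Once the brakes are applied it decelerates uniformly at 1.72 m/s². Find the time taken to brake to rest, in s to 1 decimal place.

42 mph × 0.44704 = 18.7757 m/s.
Braking time = v/a = 18.7757 / 1.720 = 10.916 s.

Braking time ≈ 10.9 s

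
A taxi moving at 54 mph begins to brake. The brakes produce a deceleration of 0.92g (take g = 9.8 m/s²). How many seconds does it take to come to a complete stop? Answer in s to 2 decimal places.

Braking time ≈ 2.68 s

54 mph × 0.44704 = 24.1402 m/s.
a = 0.92 × 9.8 = 9.016 m/s².
Braking time = v/a = 24.1402 / 9.016 = 2.677 s.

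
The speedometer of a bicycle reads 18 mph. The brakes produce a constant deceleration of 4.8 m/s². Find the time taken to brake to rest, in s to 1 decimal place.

Braking time ≈ 1.7 s

18 mph × 0.44704 = 8.0467 m/s.
Braking time = v/a = 8.0467 / 4.800 = 1.676 s.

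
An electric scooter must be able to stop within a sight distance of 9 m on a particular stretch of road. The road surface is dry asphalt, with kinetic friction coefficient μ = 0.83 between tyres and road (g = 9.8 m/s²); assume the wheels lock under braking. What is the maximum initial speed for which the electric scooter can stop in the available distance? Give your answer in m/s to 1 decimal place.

a = μg = 0.83 × 9.8 = 8.134 m/s².
v²/(2a) = d ⇒ v = √(2 × 8.134 × 9) = √146.41 = 12.1000 m/s.

Maximum speed ≈ 12.1 m/s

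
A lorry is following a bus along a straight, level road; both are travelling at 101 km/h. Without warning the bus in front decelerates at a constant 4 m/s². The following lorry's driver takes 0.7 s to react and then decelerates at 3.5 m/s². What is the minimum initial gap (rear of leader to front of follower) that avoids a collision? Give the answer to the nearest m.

101 km/h ÷ 3.6 = 28.0556 m/s.
Leader travels v²/(2a_L) = 787.117 / 8.000 = 98.390 m before stopping.
Follower covers v·t_r = 28.0556 × 0.7 = 19.639 m while reacting, then v²/(2a_F) = 787.117 / 7.000 = 112.445 m while braking, for a total of 19.639 + 112.445 = 132.084 m.
Since a_F ≤ a_L and the follower starts braking later, the follower is never slower than the leader, so the closest approach is when both have stopped.
Minimum gap = 132.084 − 98.390 = 33.694 m.

Minimum gap ≈ 34 m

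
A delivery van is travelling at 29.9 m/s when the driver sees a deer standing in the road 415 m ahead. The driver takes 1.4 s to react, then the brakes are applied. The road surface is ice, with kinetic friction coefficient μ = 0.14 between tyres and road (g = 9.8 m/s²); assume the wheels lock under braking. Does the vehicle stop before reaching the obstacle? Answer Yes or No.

Yes

a = μg = 0.14 × 9.8 = 1.372 m/s².
Reaction distance = 29.9000 × 1.4 = 41.860 m.
Braking distance = v²/(2a) = 894.010 / 2.744 = 325.805 m.
Total stopping distance = 41.860 + 325.805 = 367.665 m, vs 415 m available — it stops with 415 − 367.665 = 47.335 m to spare.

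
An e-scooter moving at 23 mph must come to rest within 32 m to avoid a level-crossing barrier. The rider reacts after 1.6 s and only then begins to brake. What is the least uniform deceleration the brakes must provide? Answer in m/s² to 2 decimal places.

Required deceleration ≈ 3.40 m/s²

23 mph × 0.44704 = 10.2819 m/s.
Distance covered during reaction = 10.2819 × 1.6 = 16.451 m.
Distance available for braking: 32 − 16.451 = 15.549 m.
v² = 2a·d ⇒ a = v²/(2d) = 10.2819² / (2 × 15.549) = 105.717 / 31.098 = 3.3995 m/s².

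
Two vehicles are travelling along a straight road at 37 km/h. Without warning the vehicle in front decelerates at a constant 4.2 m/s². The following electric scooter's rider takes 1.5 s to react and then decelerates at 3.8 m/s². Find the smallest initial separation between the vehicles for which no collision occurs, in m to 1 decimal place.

37 km/h ÷ 3.6 = 10.2778 m/s.
Leader travels v²/(2a_L) = 105.633 / 8.400 = 12.575 m before stopping.
Follower covers v·t_r = 10.2778 × 1.5 = 15.417 m while reacting, then v²/(2a_F) = 105.633 / 7.600 = 13.899 m while braking, for a total of 15.417 + 13.899 = 29.316 m.
Since a_F ≤ a_L and the follower starts braking later, the follower is never slower than the leader, so the closest approach is when both have stopped.
Minimum gap = 29.316 − 12.575 = 16.741 m.

Minimum gap ≈ 16.7 m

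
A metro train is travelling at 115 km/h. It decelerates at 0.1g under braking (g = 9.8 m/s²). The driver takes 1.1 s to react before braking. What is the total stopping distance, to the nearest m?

115 km/h ÷ 3.6 = 31.9444 m/s.
a = 0.1 × 9.8 = 0.980 m/s².
Reaction distance = v·t_r = 31.9444 × 1.1 = 35.139 m.
Braking distance = v²/(2a) = 31.9444² / (2 × 0.980) = 1020.445 / 1.960 = 520.635 m.
Total = 35.139 + 520.635 = 555.774 m.

Total stopping distance ≈ 556 m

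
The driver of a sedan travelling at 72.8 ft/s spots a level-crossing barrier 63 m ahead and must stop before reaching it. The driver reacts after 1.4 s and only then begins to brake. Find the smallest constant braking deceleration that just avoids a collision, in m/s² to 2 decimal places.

72.8 ft/s × 0.3048 = 22.1894 m/s.
Distance covered during reaction = 22.1894 × 1.4 = 31.065 m.
Distance available for braking: 63 − 31.065 = 31.935 m.
v² = 2a·d ⇒ a = v²/(2d) = 22.1894² / (2 × 31.935) = 492.369 / 63.870 = 7.7089 m/s².

Required deceleration ≈ 7.71 m/s²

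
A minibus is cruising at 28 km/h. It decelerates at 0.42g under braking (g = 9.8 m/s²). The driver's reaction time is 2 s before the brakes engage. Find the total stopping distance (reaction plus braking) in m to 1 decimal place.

Total stopping distance ≈ 22.9 m

28 km/h ÷ 3.6 = 7.7778 m/s.
a = 0.42 × 9.8 = 4.116 m/s².
Reaction distance = v·t_r = 7.7778 × 2 = 15.556 m.
Braking distance = v²/(2a) = 7.7778² / (2 × 4.116) = 60.494 / 8.232 = 7.349 m.
Total = 15.556 + 7.349 = 22.905 m.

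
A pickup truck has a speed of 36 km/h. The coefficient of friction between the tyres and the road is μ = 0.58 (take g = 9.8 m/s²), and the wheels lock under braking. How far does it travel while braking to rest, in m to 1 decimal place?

Braking distance ≈ 8.8 m

36 km/h ÷ 3.6 = 10.0000 m/s.
a = μg = 0.58 × 9.8 = 5.684 m/s².
Braking distance = v²/(2a) = 10.0000² / (2 × 5.684) = 100.000 / 11.368 = 8.797 m.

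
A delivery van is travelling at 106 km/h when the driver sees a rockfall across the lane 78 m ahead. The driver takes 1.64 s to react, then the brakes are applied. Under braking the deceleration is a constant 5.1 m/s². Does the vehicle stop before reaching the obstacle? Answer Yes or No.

No

106 km/h ÷ 3.6 = 29.4444 m/s.
Reaction distance = 29.4444 × 1.64 = 48.289 m.
Braking distance = v²/(2a) = 866.973 / 10.200 = 84.997 m.
Total stopping distance = 48.289 + 84.997 = 133.286 m, vs 78 m available — it cannot stop in time and overshoots by 133.286 − 78 = 55.286 m.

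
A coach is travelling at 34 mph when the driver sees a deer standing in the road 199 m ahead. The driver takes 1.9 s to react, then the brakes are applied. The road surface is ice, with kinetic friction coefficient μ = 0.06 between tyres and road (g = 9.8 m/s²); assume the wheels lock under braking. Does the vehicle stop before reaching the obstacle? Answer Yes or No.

34 mph × 0.44704 = 15.1994 m/s.
a = μg = 0.06 × 9.8 = 0.588 m/s².
Reaction distance = 15.1994 × 1.9 = 28.879 m.
Braking distance = v²/(2a) = 231.022 / 1.176 = 196.447 m.
Total stopping distance = 28.879 + 196.447 = 225.326 m, vs 199 m available — it cannot stop in time and overshoots by 225.326 − 199 = 26.326 m.

No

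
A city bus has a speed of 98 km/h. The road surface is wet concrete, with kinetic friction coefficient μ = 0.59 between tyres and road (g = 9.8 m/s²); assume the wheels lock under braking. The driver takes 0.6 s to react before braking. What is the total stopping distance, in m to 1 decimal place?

98 km/h ÷ 3.6 = 27.2222 m/s.
a = μg = 0.59 × 9.8 = 5.782 m/s².
Reaction distance = v·t_r = 27.2222 × 0.6 = 16.333 m.
Braking distance = v²/(2a) = 27.2222² / (2 × 5.782) = 741.048 / 11.564 = 64.082 m.
Total = 16.333 + 64.082 = 80.415 m.

Total stopping distance ≈ 80.4 m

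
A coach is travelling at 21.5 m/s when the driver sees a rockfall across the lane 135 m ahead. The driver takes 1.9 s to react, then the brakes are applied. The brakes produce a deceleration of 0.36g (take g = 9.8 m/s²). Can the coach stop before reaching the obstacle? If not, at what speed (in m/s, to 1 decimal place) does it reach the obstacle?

Yes — it stops about 28.6 m short of the obstacle, so it never reaches it

a = 0.36 × 9.8 = 3.528 m/s².
Reaction distance = 21.5000 × 1.9 = 40.850 m.
Braking distance = v²/(2a) = 462.250 / 7.056 = 65.512 m.
Total stopping distance = 40.850 + 65.512 = 106.362 m, vs 135 m available — it stops with 135 − 106.362 = 28.638 m to spare.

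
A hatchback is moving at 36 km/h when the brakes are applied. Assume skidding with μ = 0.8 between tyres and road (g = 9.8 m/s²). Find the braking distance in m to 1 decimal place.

Braking distance ≈ 6.4 m

36 km/h ÷ 3.6 = 10.0000 m/s.
a = μg = 0.8 × 9.8 = 7.840 m/s².
Braking distance = v²/(2a) = 10.0000² / (2 × 7.840) = 100.000 / 15.680 = 6.378 m.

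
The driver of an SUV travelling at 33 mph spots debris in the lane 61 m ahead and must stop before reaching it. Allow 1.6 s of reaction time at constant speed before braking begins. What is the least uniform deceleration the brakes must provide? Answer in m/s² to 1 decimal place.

Required deceleration ≈ 2.9 m/s²

33 mph × 0.44704 = 14.7523 m/s.
Distance covered during reaction = 14.7523 × 1.6 = 23.604 m.
Distance available for braking: 61 − 23.604 = 37.396 m.
v² = 2a·d ⇒ a = v²/(2d) = 14.7523² / (2 × 37.396) = 217.630 / 74.792 = 2.9098 m/s².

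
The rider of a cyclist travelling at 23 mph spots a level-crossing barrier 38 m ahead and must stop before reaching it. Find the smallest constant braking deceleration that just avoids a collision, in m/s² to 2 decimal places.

Required deceleration ≈ 1.39 m/s²

23 mph × 0.44704 = 10.2819 m/s.
v² = 2a·d ⇒ a = v²/(2d) = 10.2819² / (2 × 38.000) = 105.717 / 76.000 = 1.3910 m/s².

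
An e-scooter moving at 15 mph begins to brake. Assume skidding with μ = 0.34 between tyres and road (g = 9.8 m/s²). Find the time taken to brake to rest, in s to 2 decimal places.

15 mph × 0.44704 = 6.7056 m/s.
a = μg = 0.34 × 9.8 = 3.332 m/s².
Braking time = v/a = 6.7056 / 3.332 = 2.012 s.

Braking time ≈ 2.01 s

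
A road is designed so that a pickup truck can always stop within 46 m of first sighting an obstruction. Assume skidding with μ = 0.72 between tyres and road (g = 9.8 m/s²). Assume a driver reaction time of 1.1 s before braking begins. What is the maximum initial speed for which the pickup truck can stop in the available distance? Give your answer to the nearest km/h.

Maximum speed ≈ 68 km/h

a = μg = 0.72 × 9.8 = 7.056 m/s².
Stopping distance: v·t_r + v²/(2a) = 46 with t_r = 1.1 s and a = 7.056 m/s².
So v² + 15.523 v − 649.15 = 0.
Positive root: v = −a·t_r + √((a·t_r)² + 2a·d) = −7.762 + √(60.249 + 649.15) = 18.8725 m/s.
18.8725 m/s × 3.6 = 67.941 km/h.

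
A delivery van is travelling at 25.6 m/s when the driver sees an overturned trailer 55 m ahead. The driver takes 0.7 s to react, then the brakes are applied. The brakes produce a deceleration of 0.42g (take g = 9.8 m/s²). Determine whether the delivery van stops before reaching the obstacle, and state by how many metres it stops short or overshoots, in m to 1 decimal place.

a = 0.42 × 9.8 = 4.116 m/s².
Reaction distance = 25.6000 × 0.7 = 17.920 m.
Braking distance = v²/(2a) = 655.360 / 8.232 = 79.611 m.
Total stopping distance = 17.920 + 79.611 = 97.531 m, vs 55 m available — it cannot stop in time and overshoots by 97.531 − 55 = 42.531 m.

No — it overshoots by 42.5 m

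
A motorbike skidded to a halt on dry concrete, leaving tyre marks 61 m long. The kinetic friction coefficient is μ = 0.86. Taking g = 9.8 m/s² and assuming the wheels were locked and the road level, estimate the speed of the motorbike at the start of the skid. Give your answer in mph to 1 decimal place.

Deceleration a = μg = 0.86 × 9.8 = 8.428 m/s².
v = √(2a·d) = √(2 × 8.428 × 61) = √1028.216 = 32.0658 m/s.
= 32.0658 ÷ 0.44704 = 71.729 mph.

Initial speed ≈ 71.7 mph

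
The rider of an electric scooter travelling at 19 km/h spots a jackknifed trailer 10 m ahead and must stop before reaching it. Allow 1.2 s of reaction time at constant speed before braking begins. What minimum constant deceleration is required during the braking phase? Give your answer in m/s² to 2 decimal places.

Required deceleration ≈ 3.80 m/s²

19 km/h ÷ 3.6 = 5.2778 m/s.
Distance covered during reaction = 5.2778 × 1.2 = 6.333 m.
Distance available for braking: 10 − 6.333 = 3.667 m.
v² = 2a·d ⇒ a = v²/(2d) = 5.2778² / (2 × 3.667) = 27.855 / 7.334 = 3.7981 m/s².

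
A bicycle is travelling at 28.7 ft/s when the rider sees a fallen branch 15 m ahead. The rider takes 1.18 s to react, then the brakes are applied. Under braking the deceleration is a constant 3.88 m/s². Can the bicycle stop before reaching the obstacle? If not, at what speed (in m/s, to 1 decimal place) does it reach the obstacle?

No — it strikes the obstacle at 6.3 m/s

28.7 ft/s × 0.3048 = 8.7478 m/s.
Reaction distance = 8.7478 × 1.18 = 10.322 m.
Braking distance needed to stop: v²/(2a) = 76.524 / 7.760 = 9.861 m, so total needed = 10.322 + 9.861 = 20.183 m > 15 m — it cannot stop.
Distance remaining when braking begins: 15 − 10.322 = 4.678 m.
v² = v₀² − 2a·d = 76.524 − 2 × 3.880 × 4.678 = 40.223 m²/s².
v = √40.223 = 6.342 m/s.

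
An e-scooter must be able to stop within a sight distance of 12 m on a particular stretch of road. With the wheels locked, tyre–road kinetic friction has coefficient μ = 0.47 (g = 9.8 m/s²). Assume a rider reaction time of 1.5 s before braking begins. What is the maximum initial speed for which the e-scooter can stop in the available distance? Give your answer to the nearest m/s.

a = μg = 0.47 × 9.8 = 4.606 m/s².
Stopping distance: v·t_r + v²/(2a) = 12 with t_r = 1.5 s and a = 4.606 m/s².
So v² + 13.818 v − 110.54 = 0.
Positive root: v = −a·t_r + √((a·t_r)² + 2a·d) = −6.909 + √(47.734 + 110.54) = 5.6717 m/s.

Maximum speed ≈ 6 m/s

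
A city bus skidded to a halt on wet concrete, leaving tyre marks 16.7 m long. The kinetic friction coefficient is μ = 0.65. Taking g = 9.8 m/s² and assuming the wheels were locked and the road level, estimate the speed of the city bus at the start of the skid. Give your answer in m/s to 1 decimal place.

Deceleration a = μg = 0.65 × 9.8 = 6.370 m/s².
v = √(2a·d) = √(2 × 6.370 × 16.7) = √212.758 = 14.5862 m/s.

Initial speed ≈ 14.6 m/s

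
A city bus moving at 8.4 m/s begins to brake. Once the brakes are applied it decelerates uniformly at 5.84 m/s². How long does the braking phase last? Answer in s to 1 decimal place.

Braking time = v/a = 8.4000 / 5.840 = 1.438 s.

Braking time ≈ 1.4 s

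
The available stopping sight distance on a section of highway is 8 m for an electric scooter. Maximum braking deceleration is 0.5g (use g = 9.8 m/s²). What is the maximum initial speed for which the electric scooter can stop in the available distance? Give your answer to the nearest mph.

a = 0.5 × 9.8 = 4.900 m/s².
v²/(2a) = d ⇒ v = √(2 × 4.900 × 8) = √78.40 = 8.8544 m/s.
8.8544 m/s ÷ 0.44704 = 19.807 mph.

Maximum speed ≈ 20 mph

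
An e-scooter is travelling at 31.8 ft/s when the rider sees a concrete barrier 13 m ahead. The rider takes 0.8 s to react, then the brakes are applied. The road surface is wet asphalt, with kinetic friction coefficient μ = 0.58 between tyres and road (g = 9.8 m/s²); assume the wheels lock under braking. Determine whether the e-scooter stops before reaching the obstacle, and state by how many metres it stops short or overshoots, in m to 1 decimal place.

31.8 ft/s × 0.3048 = 9.6926 m/s.
a = μg = 0.58 × 9.8 = 5.684 m/s².
Reaction distance = 9.6926 × 0.8 = 7.754 m.
Braking distance = v²/(2a) = 93.946 / 11.368 = 8.264 m.
Total stopping distance = 7.754 + 8.264 = 16.018 m, vs 13 m available — it cannot stop in time and overshoots by 16.018 − 13 = 3.018 m.

No — it overshoots by 3.0 m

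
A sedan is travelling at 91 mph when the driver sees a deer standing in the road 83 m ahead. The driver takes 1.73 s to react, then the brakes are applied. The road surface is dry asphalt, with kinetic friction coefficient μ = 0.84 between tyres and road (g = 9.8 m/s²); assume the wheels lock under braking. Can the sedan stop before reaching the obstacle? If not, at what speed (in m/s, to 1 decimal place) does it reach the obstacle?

No — it strikes the obstacle at 38.0 m/s

91 mph × 0.44704 = 40.6806 m/s.
a = μg = 0.84 × 9.8 = 8.232 m/s².
Reaction distance = 40.6806 × 1.73 = 70.377 m.
Braking distance needed to stop: v²/(2a) = 1654.911 / 16.464 = 100.517 m, so total needed = 70.377 + 100.517 = 170.894 m > 83 m — it cannot stop.
Distance remaining when braking begins: 83 − 70.377 = 12.623 m.
v² = v₀² − 2a·d = 1654.911 − 2 × 8.232 × 12.623 = 1447.086 m²/s².
v = √1447.086 = 38.041 m/s.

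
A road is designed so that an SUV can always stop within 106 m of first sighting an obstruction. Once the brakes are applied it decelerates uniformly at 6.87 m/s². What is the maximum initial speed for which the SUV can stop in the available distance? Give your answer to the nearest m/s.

v²/(2a) = d ⇒ v = √(2 × 6.870 × 106) = √1456.44 = 38.1633 m/s.

Maximum speed ≈ 38 m/s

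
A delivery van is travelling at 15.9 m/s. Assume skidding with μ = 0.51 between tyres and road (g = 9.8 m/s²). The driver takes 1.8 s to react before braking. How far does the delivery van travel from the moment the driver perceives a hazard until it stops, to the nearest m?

Total stopping distance ≈ 54 m

a = μg = 0.51 × 9.8 = 4.998 m/s².
Reaction distance = v·t_r = 15.9000 × 1.8 = 28.620 m.
Braking distance = v²/(2a) = 15.9000² / (2 × 4.998) = 252.810 / 9.996 = 25.291 m.
Total = 28.620 + 25.291 = 53.911 m.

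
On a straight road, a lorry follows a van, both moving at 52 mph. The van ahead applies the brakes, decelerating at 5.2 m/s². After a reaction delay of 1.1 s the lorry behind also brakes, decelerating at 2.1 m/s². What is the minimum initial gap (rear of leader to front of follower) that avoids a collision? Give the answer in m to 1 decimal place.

52 mph × 0.44704 = 23.2461 m/s.
Leader travels v²/(2a_L) = 540.381 / 10.400 = 51.960 m before stopping.
Follower covers v·t_r = 23.2461 × 1.1 = 25.571 m while reacting, then v²/(2a_F) = 540.381 / 4.200 = 128.662 m while braking, for a total of 25.571 + 128.662 = 154.233 m.
Since a_F ≤ a_L and the follower starts braking later, the follower is never slower than the leader, so the closest approach is when both have stopped.
Minimum gap = 154.233 − 51.960 = 102.273 m.

Minimum gap ≈ 102.3 m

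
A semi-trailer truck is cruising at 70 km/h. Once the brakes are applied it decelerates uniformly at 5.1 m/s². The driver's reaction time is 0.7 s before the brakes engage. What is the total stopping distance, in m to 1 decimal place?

70 km/h ÷ 3.6 = 19.4444 m/s.
Reaction distance = v·t_r = 19.4444 × 0.7 = 13.611 m.
Braking distance = v²/(2a) = 19.4444² / (2 × 5.100) = 378.085 / 10.200 = 37.067 m.
Total = 13.611 + 37.067 = 50.678 m.

Total stopping distance ≈ 50.7 m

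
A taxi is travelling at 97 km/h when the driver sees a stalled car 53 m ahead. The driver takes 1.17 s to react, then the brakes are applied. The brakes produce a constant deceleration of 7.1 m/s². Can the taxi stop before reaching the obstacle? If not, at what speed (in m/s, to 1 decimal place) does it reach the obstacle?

97 km/h ÷ 3.6 = 26.9444 m/s.
Reaction distance = 26.9444 × 1.17 = 31.525 m.
Braking distance needed to stop: v²/(2a) = 726.001 / 14.200 = 51.127 m, so total needed = 31.525 + 51.127 = 82.652 m > 53 m — it cannot stop.
Distance remaining when braking begins: 53 − 31.525 = 21.475 m.
v² = v₀² − 2a·d = 726.001 − 2 × 7.100 × 21.475 = 421.056 m²/s².
v = √421.056 = 20.520 m/s.

No — it strikes the obstacle at 20.5 m/s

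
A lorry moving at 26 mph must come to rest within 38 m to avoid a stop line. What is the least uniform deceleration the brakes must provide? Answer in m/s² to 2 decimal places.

Required deceleration ≈ 1.78 m/s²

26 mph × 0.44704 = 11.6230 m/s.
v² = 2a·d ⇒ a = v²/(2d) = 11.6230² / (2 × 38.000) = 135.094 / 76.000 = 1.7776 m/s².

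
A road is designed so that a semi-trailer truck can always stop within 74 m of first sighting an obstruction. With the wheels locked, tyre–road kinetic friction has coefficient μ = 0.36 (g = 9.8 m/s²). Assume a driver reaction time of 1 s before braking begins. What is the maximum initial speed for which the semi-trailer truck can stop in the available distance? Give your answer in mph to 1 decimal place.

a = μg = 0.36 × 9.8 = 3.528 m/s².
Stopping distance: v·t_r + v²/(2a) = 74 with t_r = 1 s and a = 3.528 m/s².
So v² + 7.056 v − 522.14 = 0.
Positive root: v = −a·t_r + √((a·t_r)² + 2a·d) = −3.528 + √(12.447 + 522.14) = 19.5931 m/s.
19.5931 m/s ÷ 0.44704 = 43.829 mph.

Maximum speed ≈ 43.8 mph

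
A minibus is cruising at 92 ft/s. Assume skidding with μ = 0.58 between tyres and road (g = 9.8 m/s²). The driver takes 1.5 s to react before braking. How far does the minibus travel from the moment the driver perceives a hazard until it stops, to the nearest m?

92 ft/s × 0.3048 = 28.0416 m/s.
a = μg = 0.58 × 9.8 = 5.684 m/s².
Reaction distance = v·t_r = 28.0416 × 1.5 = 42.062 m.
Braking distance = v²/(2a) = 28.0416² / (2 × 5.684) = 786.331 / 11.368 = 69.171 m.
Total = 42.062 + 69.171 = 111.233 m.

Total stopping distance ≈ 111 m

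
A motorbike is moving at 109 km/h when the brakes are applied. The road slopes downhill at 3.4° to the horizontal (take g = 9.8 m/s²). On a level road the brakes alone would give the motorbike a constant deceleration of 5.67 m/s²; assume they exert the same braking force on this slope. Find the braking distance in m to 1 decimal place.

109 km/h ÷ 3.6 = 30.2778 m/s.
Gravity along the downhill slope reduces the braking deceleration: a_eff = 5.670 − 9.8·sin 3.4° = 5.670 − 0.581 = 5.089 m/s².
Braking distance = v²/(2a) = 30.2778² / (2 × 5.089) = 916.745 / 10.178 = 90.071 m.

Braking distance ≈ 90.1 m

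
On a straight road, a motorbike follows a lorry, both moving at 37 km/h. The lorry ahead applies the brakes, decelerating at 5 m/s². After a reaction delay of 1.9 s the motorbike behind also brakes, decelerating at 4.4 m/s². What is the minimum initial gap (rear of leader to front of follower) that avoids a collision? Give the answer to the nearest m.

Minimum gap ≈ 21 m

37 km/h ÷ 3.6 = 10.2778 m/s.
Leader travels v²/(2a_L) = 105.633 / 10.000 = 10.563 m before stopping.
Follower covers v·t_r = 10.2778 × 1.9 = 19.528 m while reacting, then v²/(2a_F) = 105.633 / 8.800 = 12.004 m while braking, for a total of 19.528 + 12.004 = 31.532 m.
Since a_F ≤ a_L and the follower starts braking later, the follower is never slower than the leader, so the closest approach is when both have stopped.
Minimum gap = 31.532 − 10.563 = 20.969 m.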